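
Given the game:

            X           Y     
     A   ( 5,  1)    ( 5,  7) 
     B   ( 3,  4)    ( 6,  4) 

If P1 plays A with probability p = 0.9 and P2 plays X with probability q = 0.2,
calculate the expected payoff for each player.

E[P1] = 5.04, E[P2] = 5.62

Work:
E[P1] = p·q·π₁(A,X) + p·(1-q)·π₁(A,Y) + (1-p)·q·π₁(B,X) + (1-p)·(1-q)·π₁(B,Y)
= 0.9·0.2·5 + 0.9·0.8·5 + 0.1·0.2·3 + 0.1·0.8·6
= 5.04

E[P2] = 5.62 (similar calculation)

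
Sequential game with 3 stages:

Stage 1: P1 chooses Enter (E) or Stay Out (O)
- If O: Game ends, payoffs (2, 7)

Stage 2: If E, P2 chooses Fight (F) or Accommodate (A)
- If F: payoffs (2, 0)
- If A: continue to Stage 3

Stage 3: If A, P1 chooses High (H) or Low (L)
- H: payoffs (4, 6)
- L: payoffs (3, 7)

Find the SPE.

SPE: (E, A, H); Outcome (4, 6)

Work:
Stage 3: P1 chooses H (4 vs 3)
Stage 2: P2: F->0, A->6 (anticipating H). Choose A
Stage 1: P1: O->2, E->4 (anticipating A, H). Choose E
SPE path: E -> A -> H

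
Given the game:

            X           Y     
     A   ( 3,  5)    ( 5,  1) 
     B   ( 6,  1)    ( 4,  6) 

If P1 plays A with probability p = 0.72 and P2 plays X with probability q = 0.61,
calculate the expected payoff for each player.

E[P1] = 4.1832, E[P2] = 3.3028

Work:
E[P1] = p·q·π₁(A,X) + p·(1-q)·π₁(A,Y) + (1-p)·q·π₁(B,X) + (1-p)·(1-q)·π₁(B,Y)
= 0.72·0.61·3 + 0.72·0.39·5 + 0.28·0.61·6 + 0.28·0.39·4
= 4.1832

E[P2] = 3.3028 (similar calculation)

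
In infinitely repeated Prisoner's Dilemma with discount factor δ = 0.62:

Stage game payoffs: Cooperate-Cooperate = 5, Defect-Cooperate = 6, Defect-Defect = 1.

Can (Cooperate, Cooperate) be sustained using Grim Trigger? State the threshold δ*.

δ* = 0.2; since δ = 0.62 ≥ 0.2, cooperation can be sustained

Work:
For Grim Trigger:
Cooperate forever: 5/(1-δ)
Defect then punished: 6 + 1·δ/(1-δ)
Need: 5/(1-δ) ≥ 6 + 1·δ/(1-δ)
Solving: δ ≥ (T-R)/(T-P) = (6-5)/(6-1) = 0.2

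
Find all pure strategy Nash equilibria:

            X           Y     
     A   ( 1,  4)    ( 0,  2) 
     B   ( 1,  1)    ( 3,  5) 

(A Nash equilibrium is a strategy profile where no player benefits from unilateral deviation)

Nash equilibrium: (A, X), (B, Y)

Work:
Best responses:
  P1 vs X: payoffs [1, 1] → best response A/B (payoff 1)
  P1 vs Y: payoffs [0, 3] → best response B (payoff 3)
  P2 vs A: payoffs [4, 2] → best response X (payoff 4)
  P2 vs B: payoffs [1, 5] → best response Y (payoff 5)
Mutual best responses: (A,X), (B,Y) → Nash equilibria.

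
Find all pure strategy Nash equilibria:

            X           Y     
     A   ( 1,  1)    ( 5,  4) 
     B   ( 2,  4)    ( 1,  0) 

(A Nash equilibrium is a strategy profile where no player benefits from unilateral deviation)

Nash equilibrium: (A, Y), (B, X)

Work:
Best responses:
  P1 vs X: payoffs [1, 2] → best response B (payoff 2)
  P1 vs Y: payoffs [5, 1] → best response A (payoff 5)
  P2 vs A: payoffs [1, 4] → best response Y (payoff 4)
  P2 vs B: payoffs [4, 0] → best response X (payoff 4)
Mutual best responses: (A,Y), (B,X) → Nash equilibria.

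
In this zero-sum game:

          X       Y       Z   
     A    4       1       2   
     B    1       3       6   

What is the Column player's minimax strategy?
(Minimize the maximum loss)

Column should play Y, value = 3

Work:
Column player minimizes Row's maximum payoff:
Column X: max payoff to Row = 4
Column Y: max payoff to Row = 3
Column Z: max payoff to Row = 6
Minimum is 3, achieved by column Y.
Minimax strategy: Y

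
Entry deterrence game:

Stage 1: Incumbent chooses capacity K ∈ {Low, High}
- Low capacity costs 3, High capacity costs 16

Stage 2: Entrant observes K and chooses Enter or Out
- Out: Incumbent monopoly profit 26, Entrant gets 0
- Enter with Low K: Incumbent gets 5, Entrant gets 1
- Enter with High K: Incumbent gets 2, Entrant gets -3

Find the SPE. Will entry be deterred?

SPE: (High, Enter|Low, Out|High); Entry deterred. Incumbent net profit = 10

Work:
After Low K: Entrant enters (1 > 0)
After High K: Entrant stays out (-3 < 0)
Incumbent: Low → 5−3=2, High → 26−16=10
Incumbent chooses High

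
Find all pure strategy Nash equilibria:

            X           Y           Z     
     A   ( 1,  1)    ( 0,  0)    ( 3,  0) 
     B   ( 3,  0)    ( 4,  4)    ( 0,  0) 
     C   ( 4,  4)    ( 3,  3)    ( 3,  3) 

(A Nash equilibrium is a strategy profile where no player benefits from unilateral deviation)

Nash equilibrium: (B, Y), (C, X)

Work:
Best responses:
  P1 vs X: payoffs [1, 3, 4] → best response C (payoff 4)
  P1 vs Y: payoffs [0, 4, 3] → best response B (payoff 4)
  P1 vs Z: payoffs [3, 0, 3] → best response A/C (payoff 3)
  P2 vs A: payoffs [1, 0, 0] → best response X (payoff 1)
  P2 vs B: payoffs [0, 4, 0] → best response Y (payoff 4)
  P2 vs C: payoffs [4, 3, 3] → best response X (payoff 4)
Mutual best responses: (B,Y), (C,X) → Nash equilibria.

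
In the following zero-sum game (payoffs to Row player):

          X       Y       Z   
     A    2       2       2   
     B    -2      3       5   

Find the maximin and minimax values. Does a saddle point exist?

Maximin = 2, Minimax = 2, Saddle: True

Work:
Row minimums: [2, -2] → maximin = 2
Column maximums: [2, 3, 5] → minimax = 2
Saddle point exists! Game value = 2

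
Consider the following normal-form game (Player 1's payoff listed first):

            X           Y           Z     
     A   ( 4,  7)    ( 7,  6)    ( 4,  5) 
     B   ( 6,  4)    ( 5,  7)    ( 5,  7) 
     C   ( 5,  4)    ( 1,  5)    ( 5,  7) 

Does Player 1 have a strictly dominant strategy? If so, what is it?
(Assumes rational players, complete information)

No strictly dominant strategy exists for Player 1

Work:
A strategy strictly dominates another if it gives a strictly higher payoff against every opponent action. Compare each pair of P1's strategies column-by-column:
  A vs B: [4 vs 6, 7 vs 5, 4 vs 5] → A does not strictly dominate B (column X: 4 ≤ 6)
  A vs C: [4 vs 5, 7 vs 1, 4 vs 5] → A does not strictly dominate C (column X: 4 ≤ 5)
  B vs A: [6 vs 4, 5 vs 7, 5 vs 4] → B does not strictly dominate A (column Y: 5 ≤ 7)
  B vs C: [6 vs 5, 5 vs 1, 5 vs 5] → B does not strictly dominate C (column Z: 5 ≤ 5)
  C vs A: [5 vs 4, 1 vs 7, 5 vs 4] → C does not strictly dominate A (column Y: 1 ≤ 7)
  C vs B: [5 vs 6, 1 vs 5, 5 vs 5] → C does not strictly dominate B (column X: 5 ≤ 6)
No single strategy strictly dominates all others → no strictly dominant strategy.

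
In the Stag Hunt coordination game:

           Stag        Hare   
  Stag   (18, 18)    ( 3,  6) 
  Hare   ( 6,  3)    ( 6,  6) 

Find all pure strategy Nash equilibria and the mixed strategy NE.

Pure NE: (Stag, Stag) and (Hare, Hare); Mixed NE: p = 0.2, q = 0.2

Work:
Check pure NE:
(Stag, Stag): (18, 18) - no unilateral deviation beneficial
(Hare, Hare): (6, 6) - no unilateral deviation beneficial
Mixed NE: P1 plays Stag with p = 0.2, P2 plays Stag with q = 0.2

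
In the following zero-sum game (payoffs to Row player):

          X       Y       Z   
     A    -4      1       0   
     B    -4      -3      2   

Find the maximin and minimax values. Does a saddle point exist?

Maximin = -4, Minimax = -4, Saddle: True

Work:
Row minimums: [-4, -4] → maximin = -4
Column maximums: [-4, 1, 2] → minimax = -4
Saddle point exists! Game value = -4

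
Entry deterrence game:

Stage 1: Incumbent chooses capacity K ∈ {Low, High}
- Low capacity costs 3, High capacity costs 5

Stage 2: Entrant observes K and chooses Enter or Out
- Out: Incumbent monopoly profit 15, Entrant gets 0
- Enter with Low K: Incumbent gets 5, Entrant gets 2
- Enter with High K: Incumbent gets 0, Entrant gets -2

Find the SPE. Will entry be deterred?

SPE: (High, Enter|Low, Out|High); Entry deterred. Incumbent net profit = 10

Work:
After Low K: Entrant enters (2 > 0)
After High K: Entrant stays out (-2 < 0)
Incumbent: Low → 5−3=2, High → 15−5=10
Incumbent chooses High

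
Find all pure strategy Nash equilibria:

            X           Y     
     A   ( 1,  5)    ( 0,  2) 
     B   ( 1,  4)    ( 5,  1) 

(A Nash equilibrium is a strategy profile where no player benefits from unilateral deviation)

Nash equilibrium: (A, X), (B, X)

Work:
Best responses:
  P1 vs X: payoffs [1, 1] → best response A/B (payoff 1)
  P1 vs Y: payoffs [0, 5] → best response B (payoff 5)
  P2 vs A: payoffs [5, 2] → best response X (payoff 5)
  P2 vs B: payoffs [4, 1] → best response X (payoff 4)
Mutual best responses: (A,X), (B,X) → Nash equilibria.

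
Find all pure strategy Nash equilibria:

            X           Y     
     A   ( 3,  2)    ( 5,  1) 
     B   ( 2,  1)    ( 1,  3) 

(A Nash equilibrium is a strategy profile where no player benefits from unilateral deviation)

Nash equilibrium: (A, X)

Work:
Best responses:
  P1 vs X: payoffs [3, 2] → best response A (payoff 3)
  P1 vs Y: payoffs [5, 1] → best response A (payoff 5)
  P2 vs A: payoffs [2, 1] → best response X (payoff 2)
  P2 vs B: payoffs [1, 3] → best response Y (payoff 3)
Mutual best responses: (A,X) → Nash equilibria.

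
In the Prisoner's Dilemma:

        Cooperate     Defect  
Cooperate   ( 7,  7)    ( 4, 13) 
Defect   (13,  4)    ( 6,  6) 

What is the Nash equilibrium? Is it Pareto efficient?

(Defect, Defect) is NE; not Pareto efficient

Work:
Defect dominates Cooperate for both players:
If P2 cooperates: Defect (13) > Cooperate (7)
If P2 defects: Defect (6) > Cooperate (4)
NE: (Defect, Defect) with payoff (6, 6)
But (Cooperate, Cooperate) = (7, 7) Pareto dominates (6, 6)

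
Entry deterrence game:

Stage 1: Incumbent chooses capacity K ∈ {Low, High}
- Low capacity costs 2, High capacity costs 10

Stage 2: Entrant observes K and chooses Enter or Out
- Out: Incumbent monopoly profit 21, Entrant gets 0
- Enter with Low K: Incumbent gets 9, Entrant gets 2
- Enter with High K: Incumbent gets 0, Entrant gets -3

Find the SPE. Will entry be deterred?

SPE: (High, Enter|Low, Out|High); Entry deterred. Incumbent net profit = 11

Work:
After Low K: Entrant enters (2 > 0)
After High K: Entrant stays out (-3 < 0)
Incumbent: Low → 9−2=7, High → 21−10=11
Incumbent chooses High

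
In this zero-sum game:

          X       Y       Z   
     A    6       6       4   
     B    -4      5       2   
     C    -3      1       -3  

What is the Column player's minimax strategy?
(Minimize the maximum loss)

Column should play Z, value = 4

Work:
Column player minimizes Row's maximum payoff:
Column X: max payoff to Row = 6
Column Y: max payoff to Row = 6
Column Z: max payoff to Row = 4
Minimum is 4, achieved by column Z.
Minimax strategy: Z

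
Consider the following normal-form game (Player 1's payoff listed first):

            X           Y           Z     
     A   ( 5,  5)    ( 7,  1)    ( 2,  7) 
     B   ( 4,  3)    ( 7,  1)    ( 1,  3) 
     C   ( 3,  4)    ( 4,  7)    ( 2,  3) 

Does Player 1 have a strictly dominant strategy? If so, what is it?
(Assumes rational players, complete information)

No strictly dominant strategy exists for Player 1

Work:
A strategy strictly dominates another if it gives a strictly higher payoff against every opponent action. Compare each pair of P1's strategies column-by-column:
  A vs B: [5 vs 4, 7 vs 7, 2 vs 1] → A does not strictly dominate B (column Y: 7 ≤ 7)
  A vs C: [5 vs 3, 7 vs 4, 2 vs 2] → A does not strictly dominate C (column Z: 2 ≤ 2)
  B vs A: [4 vs 5, 7 vs 7, 1 vs 2] → B does not strictly dominate A (column X: 4 ≤ 5)
  B vs C: [4 vs 3, 7 vs 4, 1 vs 2] → B does not strictly dominate C (column Z: 1 ≤ 2)
  C vs A: [3 vs 5, 4 vs 7, 2 vs 2] → C does not strictly dominate A (column X: 3 ≤ 5)
  C vs B: [3 vs 4, 4 vs 7, 2 vs 1] → C does not strictly dominate B (column X: 3 ≤ 4)
No single strategy strictly dominates all others → no strictly dominant strategy.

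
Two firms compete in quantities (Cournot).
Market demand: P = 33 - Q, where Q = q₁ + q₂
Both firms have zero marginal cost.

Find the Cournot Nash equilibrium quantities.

q₁* = q₂* = 11.0; P* = 11.0

Work:
Profit: π_i = P·q_i = (a - q_i - q_j)·q_i
FOC: ∂π_i/∂q_i = a - 2q_i - q_j = 0
Reaction function: q_i = (33 - q_j)/2
Symmetry: q* = 33/3 = 11.0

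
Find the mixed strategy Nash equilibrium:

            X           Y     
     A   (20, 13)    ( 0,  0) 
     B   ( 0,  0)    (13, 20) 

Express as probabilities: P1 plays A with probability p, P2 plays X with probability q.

p = 0.6061, q = 0.3939

Work:
Find probabilities that make opponent indifferent:
P2 chooses q to make P1 indifferent between A and B
P1 chooses p to make P2 indifferent between X and Y
Mixed NE: P1 plays (A: 0.6061, B: 0.3939), P2 plays (X: 0.3939, Y: 0.6061)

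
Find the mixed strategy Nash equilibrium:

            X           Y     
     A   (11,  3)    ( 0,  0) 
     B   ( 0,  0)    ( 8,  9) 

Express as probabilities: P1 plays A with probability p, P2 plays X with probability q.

p = 0.75, q = 0.4211

Work:
Find probabilities that make opponent indifferent:
P2 chooses q to make P1 indifferent between A and B
P1 chooses p to make P2 indifferent between X and Y
Mixed NE: P1 plays (A: 0.75, B: 0.25), P2 plays (X: 0.4211, Y: 0.5789)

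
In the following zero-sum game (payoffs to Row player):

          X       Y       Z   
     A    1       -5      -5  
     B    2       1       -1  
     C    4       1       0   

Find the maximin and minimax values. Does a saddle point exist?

Maximin = 0, Minimax = 0, Saddle: True

Work:
Row minimums: [-5, -1, 0] → maximin = 0
Column maximums: [4, 1, 0] → minimax = 0
Saddle point exists! Game value = 0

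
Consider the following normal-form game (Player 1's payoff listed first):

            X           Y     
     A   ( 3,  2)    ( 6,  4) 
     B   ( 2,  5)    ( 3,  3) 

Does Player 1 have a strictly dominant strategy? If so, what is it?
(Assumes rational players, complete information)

Yes, Player 1's strictly dominant strategy is A

Work:
A strategy strictly dominates another if it gives a strictly higher payoff against every opponent action. Compare each pair of P1's strategies column-by-column:
  A vs B: [3 vs 2, 6 vs 3] → A strictly dominates B
  B vs A: [2 vs 3, 3 vs 6] → B does not strictly dominate A (column X: 2 ≤ 3)
A strictly dominates every other strategy → strictly dominant.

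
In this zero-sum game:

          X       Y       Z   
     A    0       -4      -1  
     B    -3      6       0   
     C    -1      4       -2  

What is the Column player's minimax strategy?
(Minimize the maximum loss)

Column should play X or Z (all achieve the minimum), value = 0

Work:
Column player minimizes Row's maximum payoff:
Column X: max payoff to Row = 0
Column Y: max payoff to Row = 6
Column Z: max payoff to Row = 0
Minimum is 0, achieved by columns X, Z (tied).
Each of X or Z is a minimax strategy.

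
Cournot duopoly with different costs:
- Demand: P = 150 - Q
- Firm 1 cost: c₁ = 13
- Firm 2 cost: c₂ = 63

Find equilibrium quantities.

q₁* = 62.33, q₂* = 12.33

Work:
Reaction: q₁ = (150 - 13 - q₂)/2
Reaction: q₂ = (150 - 63 - q₁)/2
Solve simultaneously:
q₁* = (150 - 2×13 + 63)/3 = 62.33
q₂* = (150 - 2×63 + 13)/3 = 12.33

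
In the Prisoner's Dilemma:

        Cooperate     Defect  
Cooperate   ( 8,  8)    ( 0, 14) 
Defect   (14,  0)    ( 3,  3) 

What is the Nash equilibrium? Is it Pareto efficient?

(Defect, Defect) is NE; not Pareto efficient

Work:
Defect dominates Cooperate for both players:
If P2 cooperates: Defect (14) > Cooperate (8)
If P2 defects: Defect (3) > Cooperate (0)
NE: (Defect, Defect) with payoff (3, 3)
But (Cooperate, Cooperate) = (8, 8) Pareto dominates (3, 3)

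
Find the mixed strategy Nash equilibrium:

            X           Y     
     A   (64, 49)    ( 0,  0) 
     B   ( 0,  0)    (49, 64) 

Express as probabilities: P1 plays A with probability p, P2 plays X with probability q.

p = 0.5664, q = 0.4336

Work:
Find probabilities that make opponent indifferent:
P2 chooses q to make P1 indifferent between A and B
P1 chooses p to make P2 indifferent between X and Y
Mixed NE: P1 plays (A: 0.5664, B: 0.4336), P2 plays (X: 0.4336, Y: 0.5664)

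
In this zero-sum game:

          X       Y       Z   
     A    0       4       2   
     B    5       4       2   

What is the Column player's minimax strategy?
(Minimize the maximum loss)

Column should play Z, value = 2

Work:
Column player minimizes Row's maximum payoff:
Column X: max payoff to Row = 5
Column Y: max payoff to Row = 4
Column Z: max payoff to Row = 2
Minimum is 2, achieved by column Z.
Minimax strategy: Z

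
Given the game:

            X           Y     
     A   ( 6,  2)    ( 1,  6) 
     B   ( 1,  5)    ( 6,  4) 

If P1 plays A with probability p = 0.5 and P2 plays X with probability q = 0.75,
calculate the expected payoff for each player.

E[P1] = 3.5, E[P2] = 3.875

Work:
E[P1] = p·q·π₁(A,X) + p·(1-q)·π₁(A,Y) + (1-p)·q·π₁(B,X) + (1-p)·(1-q)·π₁(B,Y)
= 0.5·0.75·6 + 0.5·0.25·1 + 0.5·0.75·1 + 0.5·0.25·6
= 3.5

E[P2] = 3.875 (similar calculation)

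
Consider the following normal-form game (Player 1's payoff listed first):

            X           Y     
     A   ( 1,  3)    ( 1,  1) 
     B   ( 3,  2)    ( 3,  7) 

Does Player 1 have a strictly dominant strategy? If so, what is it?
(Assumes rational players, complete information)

Yes, Player 1's strictly dominant strategy is B

Work:
A strategy strictly dominates another if it gives a strictly higher payoff against every opponent action. Compare each pair of P1's strategies column-by-column:
  A vs B: [1 vs 3, 1 vs 3] → A does not strictly dominate B (column X: 1 ≤ 3)
  B vs A: [3 vs 1, 3 vs 1] → B strictly dominates A
B strictly dominates every other strategy → strictly dominant.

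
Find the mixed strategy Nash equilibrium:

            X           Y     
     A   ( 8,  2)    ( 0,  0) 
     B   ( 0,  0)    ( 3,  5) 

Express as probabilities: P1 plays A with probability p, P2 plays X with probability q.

p = 0.7143, q = 0.2727

Work:
Find probabilities that make opponent indifferent:
P2 chooses q to make P1 indifferent between A and B
P1 chooses p to make P2 indifferent between X and Y
Mixed NE: P1 plays (A: 0.7143, B: 0.2857), P2 plays (X: 0.2727, Y: 0.7273)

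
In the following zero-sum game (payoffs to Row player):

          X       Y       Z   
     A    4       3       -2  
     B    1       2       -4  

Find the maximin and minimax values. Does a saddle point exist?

Maximin = -2, Minimax = -2, Saddle: True

Work:
Row minimums: [-2, -4] → maximin = -2
Column maximums: [4, 3, -2] → minimax = -2
Saddle point exists! Game value = -2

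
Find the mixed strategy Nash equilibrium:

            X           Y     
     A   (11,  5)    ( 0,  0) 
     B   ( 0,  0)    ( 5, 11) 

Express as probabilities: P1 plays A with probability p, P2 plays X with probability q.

p = 0.6875, q = 0.3125

Work:
Find probabilities that make opponent indifferent:
P2 chooses q to make P1 indifferent between A and B
P1 chooses p to make P2 indifferent between X and Y
Mixed NE: P1 plays (A: 0.6875, B: 0.3125), P2 plays (X: 0.3125, Y: 0.6875)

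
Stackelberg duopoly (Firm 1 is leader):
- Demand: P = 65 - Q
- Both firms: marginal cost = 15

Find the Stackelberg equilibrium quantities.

q₁* (leader) = 25.0, q₂* (follower) = 12.5

Work:
Follower's reaction: q₂ = (a - c - q₁)/2
Leader substitutes: π₁ = q₁·(a - q₁ - (a-c-q₁)/2 - c)
FOC: q₁* = (65 - 15)/2 = 25.00
Then: q₂* = (65 - 15 - 25.0)/2 = 12.50
Leader has first-mover advantage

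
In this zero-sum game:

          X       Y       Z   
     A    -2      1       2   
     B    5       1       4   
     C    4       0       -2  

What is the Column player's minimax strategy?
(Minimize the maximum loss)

Column should play Y, value = 1

Work:
Column player minimizes Row's maximum payoff:
Column X: max payoff to Row = 5
Column Y: max payoff to Row = 1
Column Z: max payoff to Row = 4
Minimum is 1, achieved by column Y.
Minimax strategy: Y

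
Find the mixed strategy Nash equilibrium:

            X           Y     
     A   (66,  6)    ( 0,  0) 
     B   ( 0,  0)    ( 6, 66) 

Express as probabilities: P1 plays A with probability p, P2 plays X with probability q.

p = 0.9167, q = 0.0833

Work:
Find probabilities that make opponent indifferent:
P2 chooses q to make P1 indifferent between A and B
P1 chooses p to make P2 indifferent between X and Y
Mixed NE: P1 plays (A: 0.9167, B: 0.0833), P2 plays (X: 0.0833, Y: 0.9167)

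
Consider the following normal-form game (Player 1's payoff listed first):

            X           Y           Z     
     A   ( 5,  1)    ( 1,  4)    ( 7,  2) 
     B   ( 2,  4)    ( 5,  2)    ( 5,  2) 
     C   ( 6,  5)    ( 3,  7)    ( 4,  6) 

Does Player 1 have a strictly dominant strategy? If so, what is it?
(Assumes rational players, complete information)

No strictly dominant strategy exists for Player 1

Work:
A strategy strictly dominates another if it gives a strictly higher payoff against every opponent action. Compare each pair of P1's strategies column-by-column:
  A vs B: [5 vs 2, 1 vs 5, 7 vs 5] → A does not strictly dominate B (column Y: 1 ≤ 5)
  A vs C: [5 vs 6, 1 vs 3, 7 vs 4] → A does not strictly dominate C (column X: 5 ≤ 6)
  B vs A: [2 vs 5, 5 vs 1, 5 vs 7] → B does not strictly dominate A (column X: 2 ≤ 5)
  B vs C: [2 vs 6, 5 vs 3, 5 vs 4] → B does not strictly dominate C (column X: 2 ≤ 6)
  C vs A: [6 vs 5, 3 vs 1, 4 vs 7] → C does not strictly dominate A (column Z: 4 ≤ 7)
  C vs B: [6 vs 2, 3 vs 5, 4 vs 5] → C does not strictly dominate B (column Y: 3 ≤ 5)
No single strategy strictly dominates all others → no strictly dominant strategy.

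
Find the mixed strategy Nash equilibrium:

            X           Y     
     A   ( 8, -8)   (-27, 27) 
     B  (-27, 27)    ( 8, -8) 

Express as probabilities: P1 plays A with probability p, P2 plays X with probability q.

p = 0.5, q = 0.5

Work:
Find probabilities that make opponent indifferent:
P2 chooses q to make P1 indifferent between A and B
P1 chooses p to make P2 indifferent between X and Y
Mixed NE: P1 plays (A: 0.5, B: 0.5), P2 plays (X: 0.5, Y: 0.5)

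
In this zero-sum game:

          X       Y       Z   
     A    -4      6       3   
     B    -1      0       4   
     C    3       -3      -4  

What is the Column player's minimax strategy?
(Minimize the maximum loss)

Column should play X, value = 3

Work:
Column player minimizes Row's maximum payoff:
Column X: max payoff to Row = 3
Column Y: max payoff to Row = 6
Column Z: max payoff to Row = 4
Minimum is 3, achieved by column X.
Minimax strategy: X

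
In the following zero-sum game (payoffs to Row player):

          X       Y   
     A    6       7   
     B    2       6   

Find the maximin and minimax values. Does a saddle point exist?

Maximin = 6, Minimax = 6, Saddle: True

Work:
Row minimums: [6, 2] → maximin = 6
Column maximums: [6, 7] → minimax = 6
Saddle point exists! Game value = 6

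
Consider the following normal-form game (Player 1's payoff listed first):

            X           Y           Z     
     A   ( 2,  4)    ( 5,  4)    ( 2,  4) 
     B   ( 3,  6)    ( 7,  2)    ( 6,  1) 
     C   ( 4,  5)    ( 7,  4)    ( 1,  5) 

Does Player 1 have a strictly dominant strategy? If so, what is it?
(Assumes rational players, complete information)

No strictly dominant strategy exists for Player 1

Work:
A strategy strictly dominates another if it gives a strictly higher payoff against every opponent action. Compare each pair of P1's strategies column-by-column:
  A vs B: [2 vs 3, 5 vs 7, 2 vs 6] → A does not strictly dominate B (column X: 2 ≤ 3)
  A vs C: [2 vs 4, 5 vs 7, 2 vs 1] → A does not strictly dominate C (column X: 2 ≤ 4)
  B vs A: [3 vs 2, 7 vs 5, 6 vs 2] → B strictly dominates A
  B vs C: [3 vs 4, 7 vs 7, 6 vs 1] → B does not strictly dominate C (column X: 3 ≤ 4)
  C vs A: [4 vs 2, 7 vs 5, 1 vs 2] → C does not strictly dominate A (column Z: 1 ≤ 2)
  C vs B: [4 vs 3, 7 vs 7, 1 vs 6] → C does not strictly dominate B (column Y: 7 ≤ 7)
No single strategy strictly dominates all others → no strictly dominant strategy.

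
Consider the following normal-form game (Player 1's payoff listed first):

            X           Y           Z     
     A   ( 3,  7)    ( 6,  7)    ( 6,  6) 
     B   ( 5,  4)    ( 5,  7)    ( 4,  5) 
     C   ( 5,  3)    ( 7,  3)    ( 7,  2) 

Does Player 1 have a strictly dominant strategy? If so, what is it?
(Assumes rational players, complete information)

No strictly dominant strategy exists for Player 1

Work:
A strategy strictly dominates another if it gives a strictly higher payoff against every opponent action. Compare each pair of P1's strategies column-by-column:
  A vs B: [3 vs 5, 6 vs 5, 6 vs 4] → A does not strictly dominate B (column X: 3 ≤ 5)
  A vs C: [3 vs 5, 6 vs 7, 6 vs 7] → A does not strictly dominate C (column X: 3 ≤ 5)
  B vs A: [5 vs 3, 5 vs 6, 4 vs 6] → B does not strictly dominate A (column Y: 5 ≤ 6)
  B vs C: [5 vs 5, 5 vs 7, 4 vs 7] → B does not strictly dominate C (column X: 5 ≤ 5)
  C vs A: [5 vs 3, 7 vs 6, 7 vs 6] → C strictly dominates A
  C vs B: [5 vs 5, 7 vs 5, 7 vs 4] → C does not strictly dominate B (column X: 5 ≤ 5)
No single strategy strictly dominates all others → no strictly dominant strategy.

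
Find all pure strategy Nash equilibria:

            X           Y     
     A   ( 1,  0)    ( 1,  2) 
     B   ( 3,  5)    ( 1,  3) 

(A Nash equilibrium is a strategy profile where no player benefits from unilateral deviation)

Nash equilibrium: (A, Y), (B, X)

Work:
Best responses:
  P1 vs X: payoffs [1, 3] → best response B (payoff 3)
  P1 vs Y: payoffs [1, 1] → best response A/B (payoff 1)
  P2 vs A: payoffs [0, 2] → best response Y (payoff 2)
  P2 vs B: payoffs [5, 3] → best response X (payoff 5)
Mutual best responses: (A,Y), (B,X) → Nash equilibria.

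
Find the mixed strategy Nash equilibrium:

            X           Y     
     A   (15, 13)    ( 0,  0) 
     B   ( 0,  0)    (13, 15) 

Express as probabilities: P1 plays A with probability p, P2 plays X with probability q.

p = 0.5357, q = 0.4643

Work:
Find probabilities that make opponent indifferent:
P2 chooses q to make P1 indifferent between A and B
P1 chooses p to make P2 indifferent between X and Y
Mixed NE: P1 plays (A: 0.5357, B: 0.4643), P2 plays (X: 0.4643, Y: 0.5357)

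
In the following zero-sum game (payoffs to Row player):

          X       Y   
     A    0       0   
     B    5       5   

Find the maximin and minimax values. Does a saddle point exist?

Maximin = 5, Minimax = 5, Saddle: True

Work:
Row minimums: [0, 5] → maximin = 5
Column maximums: [5, 5] → minimax = 5
Saddle point exists! Game value = 5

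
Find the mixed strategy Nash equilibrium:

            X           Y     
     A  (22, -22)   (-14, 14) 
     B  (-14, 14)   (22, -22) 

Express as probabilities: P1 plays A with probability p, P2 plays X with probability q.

p = 0.5, q = 0.5

Work:
Find probabilities that make opponent indifferent:
P2 chooses q to make P1 indifferent between A and B
P1 chooses p to make P2 indifferent between X and Y
Mixed NE: P1 plays (A: 0.5, B: 0.5), P2 plays (X: 0.5, Y: 0.5)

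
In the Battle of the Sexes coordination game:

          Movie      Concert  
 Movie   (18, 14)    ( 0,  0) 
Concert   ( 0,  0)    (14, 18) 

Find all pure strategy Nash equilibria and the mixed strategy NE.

Pure NE: (Movie, Movie) and (Concert, Concert); Mixed NE: p = 0.5625, q = 0.4375

Work:
Check pure NE:
(Movie, Movie): (18, 14) - no unilateral deviation beneficial
(Concert, Concert): (14, 18) - no unilateral deviation beneficial
Mixed NE: P1 plays Movie with p = 0.5625, P2 plays Movie with q = 0.4375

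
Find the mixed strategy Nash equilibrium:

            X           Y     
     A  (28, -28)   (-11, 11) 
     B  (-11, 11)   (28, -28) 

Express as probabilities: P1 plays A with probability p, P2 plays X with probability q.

p = 0.5, q = 0.5

Work:
Find probabilities that make opponent indifferent:
P2 chooses q to make P1 indifferent between A and B
P1 chooses p to make P2 indifferent between X and Y
Mixed NE: P1 plays (A: 0.5, B: 0.5), P2 plays (X: 0.5, Y: 0.5)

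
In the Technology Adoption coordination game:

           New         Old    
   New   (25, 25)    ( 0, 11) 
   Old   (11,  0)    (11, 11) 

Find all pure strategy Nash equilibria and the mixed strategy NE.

Pure NE: (New, New) and (Old, Old); Mixed NE: p = 0.44, q = 0.44

Work:
Check pure NE:
(New, New): (25, 25) - no unilateral deviation beneficial
(Old, Old): (11, 11) - no unilateral deviation beneficial
Mixed NE: P1 plays New with p = 0.44, P2 plays New with q = 0.44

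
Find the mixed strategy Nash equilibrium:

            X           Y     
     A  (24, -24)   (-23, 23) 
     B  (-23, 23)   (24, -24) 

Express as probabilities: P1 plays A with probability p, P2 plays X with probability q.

p = 0.5, q = 0.5

Work:
Find probabilities that make opponent indifferent:
P2 chooses q to make P1 indifferent between A and B
P1 chooses p to make P2 indifferent between X and Y
Mixed NE: P1 plays (A: 0.5, B: 0.5), P2 plays (X: 0.5, Y: 0.5)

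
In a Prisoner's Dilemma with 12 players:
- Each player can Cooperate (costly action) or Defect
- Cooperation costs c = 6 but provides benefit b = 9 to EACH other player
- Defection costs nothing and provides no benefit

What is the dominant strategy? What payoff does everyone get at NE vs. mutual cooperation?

Dominant: Defect; NE payoff = 0; Coop payoff = 93

Work:
Defect dominates (saves cost c = 6, benefit to others is external)
NE: All defect → everyone gets 0
If all cooperate: each receives (11)×9 - 6 = 93
Social dilemma: 93 > 0 but NE gives 0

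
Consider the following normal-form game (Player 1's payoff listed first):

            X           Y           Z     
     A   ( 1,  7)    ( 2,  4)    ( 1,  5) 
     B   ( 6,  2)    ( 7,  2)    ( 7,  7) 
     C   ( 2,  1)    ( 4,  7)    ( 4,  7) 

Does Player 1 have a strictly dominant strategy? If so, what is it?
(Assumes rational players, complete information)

Yes, Player 1's strictly dominant strategy is B

Work:
A strategy strictly dominates another if it gives a strictly higher payoff against every opponent action. Compare each pair of P1's strategies column-by-column:
  A vs B: [1 vs 6, 2 vs 7, 1 vs 7] → A does not strictly dominate B (column X: 1 ≤ 6)
  A vs C: [1 vs 2, 2 vs 4, 1 vs 4] → A does not strictly dominate C (column X: 1 ≤ 2)
  B vs A: [6 vs 1, 7 vs 2, 7 vs 1] → B strictly dominates A
  B vs C: [6 vs 2, 7 vs 4, 7 vs 4] → B strictly dominates C
  C vs A: [2 vs 1, 4 vs 2, 4 vs 1] → C strictly dominates A
  C vs B: [2 vs 6, 4 vs 7, 4 vs 7] → C does not strictly dominate B (column X: 2 ≤ 6)
B strictly dominates every other strategy → strictly dominant.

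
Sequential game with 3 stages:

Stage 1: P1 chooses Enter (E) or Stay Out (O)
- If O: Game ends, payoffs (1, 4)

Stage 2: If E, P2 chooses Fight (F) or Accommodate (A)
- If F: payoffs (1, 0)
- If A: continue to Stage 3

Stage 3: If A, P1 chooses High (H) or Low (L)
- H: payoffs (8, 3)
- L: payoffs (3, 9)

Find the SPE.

SPE: (E, A, H); Outcome (8, 3)

Work:
Stage 3: P1 chooses H (8 vs 3)
Stage 2: P2: F->0, A->3 (anticipating H). Choose A
Stage 1: P1: O->1, E->8 (anticipating A, H). Choose E
SPE path: E -> A -> H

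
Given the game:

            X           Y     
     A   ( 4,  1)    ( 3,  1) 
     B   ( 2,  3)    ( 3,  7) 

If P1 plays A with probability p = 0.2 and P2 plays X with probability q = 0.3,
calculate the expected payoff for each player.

E[P1] = 2.82, E[P2] = 4.84

Work:
E[P1] = p·q·π₁(A,X) + p·(1-q)·π₁(A,Y) + (1-p)·q·π₁(B,X) + (1-p)·(1-q)·π₁(B,Y)
= 0.2·0.3·4 + 0.2·0.7·3 + 0.8·0.3·2 + 0.8·0.7·3
= 2.82

E[P2] = 4.84 (similar calculation)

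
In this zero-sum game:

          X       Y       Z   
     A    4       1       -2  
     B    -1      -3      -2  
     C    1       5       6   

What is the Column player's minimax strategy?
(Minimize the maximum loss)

Column should play X, value = 4

Work:
Column player minimizes Row's maximum payoff:
Column X: max payoff to Row = 4
Column Y: max payoff to Row = 5
Column Z: max payoff to Row = 6
Minimum is 4, achieved by column X.
Minimax strategy: X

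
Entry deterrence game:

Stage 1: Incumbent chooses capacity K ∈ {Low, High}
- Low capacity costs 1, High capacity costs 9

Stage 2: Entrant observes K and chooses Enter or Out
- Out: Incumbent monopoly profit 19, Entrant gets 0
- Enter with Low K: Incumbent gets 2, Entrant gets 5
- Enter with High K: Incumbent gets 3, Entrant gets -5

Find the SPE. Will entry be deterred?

SPE: (High, Enter|Low, Out|High); Entry deterred. Incumbent net profit = 10

Work:
After Low K: Entrant enters (5 > 0)
After High K: Entrant stays out (-5 < 0)
Incumbent: Low → 2−1=1, High → 19−9=10
Incumbent chooses High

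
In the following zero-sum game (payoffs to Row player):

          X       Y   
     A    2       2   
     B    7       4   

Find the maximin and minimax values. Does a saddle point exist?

Maximin = 4, Minimax = 4, Saddle: True

Work:
Row minimums: [2, 4] → maximin = 4
Column maximums: [7, 4] → minimax = 4
Saddle point exists! Game value = 4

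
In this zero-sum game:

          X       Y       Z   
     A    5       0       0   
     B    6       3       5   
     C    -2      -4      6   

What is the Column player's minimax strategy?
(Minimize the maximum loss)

Column should play Y, value = 3

Work:
Column player minimizes Row's maximum payoff:
Column X: max payoff to Row = 6
Column Y: max payoff to Row = 3
Column Z: max payoff to Row = 6
Minimum is 3, achieved by column Y.
Minimax strategy: Y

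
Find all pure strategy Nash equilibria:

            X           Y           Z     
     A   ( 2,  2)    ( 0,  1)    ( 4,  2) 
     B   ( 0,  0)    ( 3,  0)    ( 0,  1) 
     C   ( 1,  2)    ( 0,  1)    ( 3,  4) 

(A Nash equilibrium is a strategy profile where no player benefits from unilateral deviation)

Nash equilibrium: (A, X), (A, Z)

Work:
Best responses:
  P1 vs X: payoffs [2, 0, 1] → best response A (payoff 2)
  P1 vs Y: payoffs [0, 3, 0] → best response B (payoff 3)
  P1 vs Z: payoffs [4, 0, 3] → best response A (payoff 4)
  P2 vs A: payoffs [2, 1, 2] → best response X/Z (payoff 2)
  P2 vs B: payoffs [0, 0, 1] → best response Z (payoff 1)
  P2 vs C: payoffs [2, 1, 4] → best response Z (payoff 4)
Mutual best responses: (A,X), (A,Z) → Nash equilibria.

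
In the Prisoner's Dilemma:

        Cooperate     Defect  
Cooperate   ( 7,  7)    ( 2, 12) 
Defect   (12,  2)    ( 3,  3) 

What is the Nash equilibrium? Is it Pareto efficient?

(Defect, Defect) is NE; not Pareto efficient

Work:
Defect dominates Cooperate for both players:
If P2 cooperates: Defect (12) > Cooperate (7)
If P2 defects: Defect (3) > Cooperate (2)
NE: (Defect, Defect) with payoff (3, 3)
But (Cooperate, Cooperate) = (7, 7) Pareto dominates (3, 3)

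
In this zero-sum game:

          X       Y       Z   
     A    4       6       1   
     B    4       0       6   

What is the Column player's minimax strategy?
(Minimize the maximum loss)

Column should play X, value = 4

Work:
Column player minimizes Row's maximum payoff:
Column X: max payoff to Row = 4
Column Y: max payoff to Row = 6
Column Z: max payoff to Row = 6
Minimum is 4, achieved by column X.
Minimax strategy: X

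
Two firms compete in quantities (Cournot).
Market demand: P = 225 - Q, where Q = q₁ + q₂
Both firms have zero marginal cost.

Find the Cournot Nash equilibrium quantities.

q₁* = q₂* = 75.0; P* = 75.0

Work:
Profit: π_i = P·q_i = (a - q_i - q_j)·q_i
FOC: ∂π_i/∂q_i = a - 2q_i - q_j = 0
Reaction function: q_i = (225 - q_j)/2
Symmetry: q* = 225/3 = 75.0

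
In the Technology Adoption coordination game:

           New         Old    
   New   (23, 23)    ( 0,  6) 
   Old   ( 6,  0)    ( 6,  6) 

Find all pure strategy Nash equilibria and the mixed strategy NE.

Pure NE: (New, New) and (Old, Old); Mixed NE: p = 0.2609, q = 0.2609

Work:
Check pure NE:
(New, New): (23, 23) - no unilateral deviation beneficial
(Old, Old): (6, 6) - no unilateral deviation beneficial
Mixed NE: P1 plays New with p = 0.2609, P2 plays New with q = 0.2609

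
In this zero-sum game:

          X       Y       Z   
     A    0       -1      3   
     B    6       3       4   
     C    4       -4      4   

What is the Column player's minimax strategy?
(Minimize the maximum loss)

Column should play Y, value = 3

Work:
Column player minimizes Row's maximum payoff:
Column X: max payoff to Row = 6
Column Y: max payoff to Row = 3
Column Z: max payoff to Row = 4
Minimum is 3, achieved by column Y.
Minimax strategy: Y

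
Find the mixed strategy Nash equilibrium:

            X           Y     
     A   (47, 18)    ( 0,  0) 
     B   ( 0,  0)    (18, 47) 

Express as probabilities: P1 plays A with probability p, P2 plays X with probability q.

p = 0.7231, q = 0.2769

Work:
Find probabilities that make opponent indifferent:
P2 chooses q to make P1 indifferent between A and B
P1 chooses p to make P2 indifferent between X and Y
Mixed NE: P1 plays (A: 0.7231, B: 0.2769), P2 plays (X: 0.2769, Y: 0.7231)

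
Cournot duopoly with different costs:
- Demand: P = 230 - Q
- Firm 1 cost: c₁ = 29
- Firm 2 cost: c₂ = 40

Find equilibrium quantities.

q₁* = 70.67, q₂* = 59.67

Work:
Reaction: q₁ = (230 - 29 - q₂)/2
Reaction: q₂ = (230 - 40 - q₁)/2
Solve simultaneously:
q₁* = (230 - 2×29 + 40)/3 = 70.67
q₂* = (230 - 2×40 + 29)/3 = 59.67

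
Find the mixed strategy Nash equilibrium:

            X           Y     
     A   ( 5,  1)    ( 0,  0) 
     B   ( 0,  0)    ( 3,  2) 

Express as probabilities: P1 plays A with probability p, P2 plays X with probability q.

p = 0.6667, q = 0.375

Work:
Find probabilities that make opponent indifferent:
P2 chooses q to make P1 indifferent between A and B
P1 chooses p to make P2 indifferent between X and Y
Mixed NE: P1 plays (A: 0.6667, B: 0.3333), P2 plays (X: 0.375, Y: 0.625)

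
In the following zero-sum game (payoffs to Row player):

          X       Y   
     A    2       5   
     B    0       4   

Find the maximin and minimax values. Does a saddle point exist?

Maximin = 2, Minimax = 2, Saddle: True

Work:
Row minimums: [2, 0] → maximin = 2
Column maximums: [2, 5] → minimax = 2
Saddle point exists! Game value = 2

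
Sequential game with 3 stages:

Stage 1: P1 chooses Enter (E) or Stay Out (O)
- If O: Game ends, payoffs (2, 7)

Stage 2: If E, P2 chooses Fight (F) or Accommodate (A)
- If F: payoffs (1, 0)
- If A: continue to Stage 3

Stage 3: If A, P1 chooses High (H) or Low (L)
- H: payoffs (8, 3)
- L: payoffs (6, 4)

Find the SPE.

SPE: (E, A, H); Outcome (8, 3)

Work:
Stage 3: P1 chooses H (8 vs 6)
Stage 2: P2: F->0, A->3 (anticipating H). Choose A
Stage 1: P1: O->2, E->8 (anticipating A, H). Choose E
SPE path: E -> A -> H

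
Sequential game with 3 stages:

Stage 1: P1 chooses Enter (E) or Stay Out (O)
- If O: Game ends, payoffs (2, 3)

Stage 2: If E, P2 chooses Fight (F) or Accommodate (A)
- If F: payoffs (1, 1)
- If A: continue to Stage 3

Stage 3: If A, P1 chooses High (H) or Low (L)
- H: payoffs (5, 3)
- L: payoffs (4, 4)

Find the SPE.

SPE: (E, A, H); Outcome (5, 3)

Work:
Stage 3: P1 chooses H (5 vs 4)
Stage 2: P2: F->1, A->3 (anticipating H). Choose A
Stage 1: P1: O->2, E->5 (anticipating A, H). Choose E
SPE path: E -> A -> H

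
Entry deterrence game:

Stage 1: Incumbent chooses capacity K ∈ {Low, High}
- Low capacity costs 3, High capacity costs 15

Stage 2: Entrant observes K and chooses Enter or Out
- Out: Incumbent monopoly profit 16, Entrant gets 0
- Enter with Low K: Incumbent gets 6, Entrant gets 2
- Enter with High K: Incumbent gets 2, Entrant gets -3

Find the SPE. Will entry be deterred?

SPE: (Low, Enter|Low, Out|High); Entry not deterred. Incumbent net profit = 3, Entrant gets 2

Work:
After Low K: Entrant enters (2 > 0)
After High K: Entrant stays out (-3 < 0)
Incumbent: Low → 6−3=3, High → 16−15=1
Incumbent chooses Low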